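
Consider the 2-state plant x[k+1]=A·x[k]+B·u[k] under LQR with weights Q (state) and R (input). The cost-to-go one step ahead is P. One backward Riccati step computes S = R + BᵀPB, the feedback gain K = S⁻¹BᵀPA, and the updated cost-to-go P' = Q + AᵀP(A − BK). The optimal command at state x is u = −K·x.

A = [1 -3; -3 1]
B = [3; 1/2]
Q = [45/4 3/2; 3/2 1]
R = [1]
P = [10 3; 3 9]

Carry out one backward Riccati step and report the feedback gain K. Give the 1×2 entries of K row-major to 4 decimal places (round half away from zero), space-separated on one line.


-0.0880 -0.7922

BᵀP = [31.5000 13.5000]
S = R + BᵀPB = [1] + [101.2500] = [102.2500]
BᵀPA = [-9.0000 -81.0000]
K = S⁻¹·BᵀPA = [-0.0880 -0.7922]
A−BK = [1.2641 -0.6235; -2.9560 1.3961]
AᵀP(A−BK) = [72.2078 -34.1296; -34.1296 16.8337]
P' = Q + AᵀP(A−BK) = [83.4578 -32.6296; -32.6296 17.8337]
tr(P') = 101.2916


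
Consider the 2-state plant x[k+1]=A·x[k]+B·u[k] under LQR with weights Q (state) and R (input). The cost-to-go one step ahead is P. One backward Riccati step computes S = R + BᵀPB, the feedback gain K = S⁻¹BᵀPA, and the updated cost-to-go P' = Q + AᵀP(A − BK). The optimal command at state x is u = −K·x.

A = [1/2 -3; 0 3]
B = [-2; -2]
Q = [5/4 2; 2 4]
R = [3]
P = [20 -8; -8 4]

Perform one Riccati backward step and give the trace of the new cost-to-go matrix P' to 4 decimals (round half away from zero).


102.8214

BᵀP = [-24.0000 8.0000]
S = R + BᵀPB = [3] + [32.0000] = [35.0000]
BᵀPA = [-12.0000 96.0000]
K = S⁻¹·BᵀPA = [-0.3429 2.7429]
A−BK = [-0.1857 2.4857; -0.6857 8.4857]
AᵀP(A−BK) = [0.8857 -9.0857; -9.0857 96.6857]
P' = Q + AᵀP(A−BK) = [2.1357 -7.0857; -7.0857 100.6857]
tr(P') = 102.8214


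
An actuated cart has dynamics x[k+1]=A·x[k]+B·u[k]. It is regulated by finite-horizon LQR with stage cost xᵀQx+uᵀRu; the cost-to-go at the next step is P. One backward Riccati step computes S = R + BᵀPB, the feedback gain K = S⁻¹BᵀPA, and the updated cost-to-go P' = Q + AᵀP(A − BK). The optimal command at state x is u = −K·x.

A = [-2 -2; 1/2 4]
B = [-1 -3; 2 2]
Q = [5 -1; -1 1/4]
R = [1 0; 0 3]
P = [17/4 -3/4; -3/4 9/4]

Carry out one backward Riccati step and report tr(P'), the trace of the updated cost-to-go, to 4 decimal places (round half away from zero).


10.0722

BᵀP = [-5.7500 5.2500; -14.2500 6.7500]
S = R + BᵀPB = [1 0; 0 3] + [16.2500 27.7500; 27.7500 56.2500] = [17.2500 27.7500; 27.7500 59.2500]
BᵀPA = [14.1250 32.5000; 31.8750 55.5000]
K = S⁻¹·BᵀPA = [-0.1890 1.5298; 0.6265 0.2202]
A−BK = [-0.3095 0.1905; -0.3750 0.5000]
AᵀP(A−BK) = [1.7626 -0.3780; -0.3780 3.0595]
P' = Q + AᵀP(A−BK) = [6.7626 -1.3780; -1.3780 3.3095]
tr(P') = 10.0722


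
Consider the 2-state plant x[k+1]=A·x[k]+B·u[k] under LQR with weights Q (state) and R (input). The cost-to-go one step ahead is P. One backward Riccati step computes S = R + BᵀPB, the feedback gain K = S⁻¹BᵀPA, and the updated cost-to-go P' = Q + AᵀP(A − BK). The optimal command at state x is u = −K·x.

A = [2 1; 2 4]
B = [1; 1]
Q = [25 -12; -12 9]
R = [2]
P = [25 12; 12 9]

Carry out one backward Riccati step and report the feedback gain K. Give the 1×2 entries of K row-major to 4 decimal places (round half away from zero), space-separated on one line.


BᵀP = [37.0000 21.0000]
S = R + BᵀPB = [2] + [58.0000] = [60.0000]
BᵀPA = [116.0000 121.0000]
K = S⁻¹·BᵀPA = [1.9333 2.0167]
A−BK = [0.0667 -1.0167; 0.0667 1.9833]
AᵀP(A−BK) = [7.7333 8.0667; 8.0667 20.9833]
P' = Q + AᵀP(A−BK) = [32.7333 -3.9333; -3.9333 29.9833]
tr(P') = 62.7167

1.9333 2.0167


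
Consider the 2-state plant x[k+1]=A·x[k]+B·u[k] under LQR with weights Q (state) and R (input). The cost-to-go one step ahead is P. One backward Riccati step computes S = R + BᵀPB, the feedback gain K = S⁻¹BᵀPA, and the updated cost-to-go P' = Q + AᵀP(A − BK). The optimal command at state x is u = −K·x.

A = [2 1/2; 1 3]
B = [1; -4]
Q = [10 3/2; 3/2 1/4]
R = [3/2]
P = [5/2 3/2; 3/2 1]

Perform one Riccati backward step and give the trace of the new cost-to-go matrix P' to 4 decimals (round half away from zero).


BᵀP = [-3.5000 -2.5000]
S = R + BᵀPB = [3/2] + [6.5000] = [8.0000]
BᵀPA = [-9.5000 -9.2500]
K = S⁻¹·BᵀPA = [-1.1875 -1.1563]
A−BK = [3.1875 1.6563; -3.7500 -1.6250]
AᵀP(A−BK) = [5.7188 4.2656; 4.2656 3.4297]
P' = Q + AᵀP(A−BK) = [15.7188 5.7656; 5.7656 3.6797]
tr(P') = 19.3984

19.3984


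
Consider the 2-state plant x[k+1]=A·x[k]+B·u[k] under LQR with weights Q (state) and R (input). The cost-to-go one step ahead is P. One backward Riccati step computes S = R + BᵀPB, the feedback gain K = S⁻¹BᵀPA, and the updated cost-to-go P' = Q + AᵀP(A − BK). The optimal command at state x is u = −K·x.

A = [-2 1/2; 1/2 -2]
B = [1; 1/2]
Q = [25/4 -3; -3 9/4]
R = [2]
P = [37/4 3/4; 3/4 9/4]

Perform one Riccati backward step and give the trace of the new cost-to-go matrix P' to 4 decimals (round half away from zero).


BᵀP = [9.6250 1.8750]
S = R + BᵀPB = [2] + [10.5625] = [12.5625]
BᵀPA = [-18.3125 1.0625]
K = S⁻¹·BᵀPA = [-1.4577 0.0846]
A−BK = [-0.5423 0.4154; 1.2289 -2.0423]
AᵀP(A−BK) = [9.3682 -6.7637; -6.7637 9.7226]
P' = Q + AᵀP(A−BK) = [15.6182 -9.7637; -9.7637 11.9726]
tr(P') = 27.5908

27.5908


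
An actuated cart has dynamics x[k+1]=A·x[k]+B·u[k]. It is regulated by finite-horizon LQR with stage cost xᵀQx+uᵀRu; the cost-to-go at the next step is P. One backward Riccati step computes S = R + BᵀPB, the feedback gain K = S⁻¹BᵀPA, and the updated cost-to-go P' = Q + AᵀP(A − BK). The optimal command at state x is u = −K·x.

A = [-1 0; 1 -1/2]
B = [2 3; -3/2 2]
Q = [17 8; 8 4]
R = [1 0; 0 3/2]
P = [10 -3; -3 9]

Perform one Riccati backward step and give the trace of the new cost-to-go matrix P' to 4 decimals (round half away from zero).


21.3960

BᵀP = [24.5000 -19.5000; 24.0000 9.0000]
S = R + BᵀPB = [1 0; 0 3/2] + [78.2500 34.5000; 34.5000 90.0000] = [79.2500 34.5000; 34.5000 91.5000]
BᵀPA = [-44.0000 9.7500; -15.0000 -4.5000]
K = S⁻¹·BᵀPA = [-0.5789 0.1728; 0.0543 -0.1143]
A−BK = [-0.0053 -0.0026; 0.0231 -0.0121]
AᵀP(A−BK) = [0.3453 -0.1117; -0.1117 0.0507]
P' = Q + AᵀP(A−BK) = [17.3453 7.8883; 7.8883 4.0507]
tr(P') = 21.3960


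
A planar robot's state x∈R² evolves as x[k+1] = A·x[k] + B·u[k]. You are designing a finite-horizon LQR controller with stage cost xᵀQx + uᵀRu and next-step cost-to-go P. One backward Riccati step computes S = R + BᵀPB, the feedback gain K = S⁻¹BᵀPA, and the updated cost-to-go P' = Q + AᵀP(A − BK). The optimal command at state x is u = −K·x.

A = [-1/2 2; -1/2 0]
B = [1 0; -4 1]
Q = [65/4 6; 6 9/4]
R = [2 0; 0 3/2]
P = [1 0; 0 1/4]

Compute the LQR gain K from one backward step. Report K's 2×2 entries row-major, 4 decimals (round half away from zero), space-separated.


BᵀP = [1.0000 -1.0000; 0.0000 0.2500]
S = R + BᵀPB = [2 0; 0 3/2] + [5.0000 -1.0000; -1.0000 0.2500] = [7.0000 -1.0000; -1.0000 1.7500]
BᵀPA = [0.0000 2.0000; -0.1250 0.0000]
K = S⁻¹·BᵀPA = [-0.0111 0.3111; -0.0778 0.1778]
A−BK = [-0.4889 1.6889; -0.4667 1.0667]
AᵀP(A−BK) = [0.3028 -0.9778; -0.9778 3.3778]
P' = Q + AᵀP(A−BK) = [16.5528 5.0222; 5.0222 5.6278]
tr(P') = 22.1806

-0.0111 0.3111 -0.0778 0.1778


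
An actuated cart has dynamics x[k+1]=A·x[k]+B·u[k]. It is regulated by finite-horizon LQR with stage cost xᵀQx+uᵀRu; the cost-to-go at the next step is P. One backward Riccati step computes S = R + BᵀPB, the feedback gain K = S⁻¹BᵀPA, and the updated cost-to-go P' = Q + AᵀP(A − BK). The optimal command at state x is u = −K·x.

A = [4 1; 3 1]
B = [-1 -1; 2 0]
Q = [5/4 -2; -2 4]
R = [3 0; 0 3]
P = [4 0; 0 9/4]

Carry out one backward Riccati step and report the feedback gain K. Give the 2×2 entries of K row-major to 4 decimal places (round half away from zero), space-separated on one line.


0.4844 0.2031 -2.5625 -0.6875

BᵀP = [-4.0000 4.5000; -4.0000 0.0000]
S = R + BᵀPB = [3 0; 0 3] + [13.0000 4.0000; 4.0000 4.0000] = [16.0000 4.0000; 4.0000 7.0000]
BᵀPA = [-2.5000 0.5000; -16.0000 -4.0000]
K = S⁻¹·BᵀPA = [0.4844 0.2031; -2.5625 -0.6875]
A−BK = [1.9219 0.5156; 2.0313 0.5938]
AᵀP(A−BK) = [44.4609 12.2578; 12.2578 3.3984]
P' = Q + AᵀP(A−BK) = [45.7109 10.2578; 10.2578 7.3984]
tr(P') = 53.1094


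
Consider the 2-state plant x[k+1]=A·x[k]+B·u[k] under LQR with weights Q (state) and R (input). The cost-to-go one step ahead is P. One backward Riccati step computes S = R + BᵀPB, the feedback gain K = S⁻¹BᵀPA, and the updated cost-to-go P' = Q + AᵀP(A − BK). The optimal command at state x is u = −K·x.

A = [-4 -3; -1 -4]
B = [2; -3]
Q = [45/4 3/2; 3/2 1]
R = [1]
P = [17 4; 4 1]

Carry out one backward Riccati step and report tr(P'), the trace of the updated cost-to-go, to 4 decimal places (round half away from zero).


BᵀP = [22.0000 5.0000]
S = R + BᵀPB = [1] + [29.0000] = [30.0000]
BᵀPA = [-93.0000 -86.0000]
K = S⁻¹·BᵀPA = [-3.1000 -2.8667]
A−BK = [2.2000 2.7333; -10.3000 -12.6000]
AᵀP(A−BK) = [16.7000 17.4000; 17.4000 18.4667]
P' = Q + AᵀP(A−BK) = [27.9500 18.9000; 18.9000 19.4667]
tr(P') = 47.4167

47.4167


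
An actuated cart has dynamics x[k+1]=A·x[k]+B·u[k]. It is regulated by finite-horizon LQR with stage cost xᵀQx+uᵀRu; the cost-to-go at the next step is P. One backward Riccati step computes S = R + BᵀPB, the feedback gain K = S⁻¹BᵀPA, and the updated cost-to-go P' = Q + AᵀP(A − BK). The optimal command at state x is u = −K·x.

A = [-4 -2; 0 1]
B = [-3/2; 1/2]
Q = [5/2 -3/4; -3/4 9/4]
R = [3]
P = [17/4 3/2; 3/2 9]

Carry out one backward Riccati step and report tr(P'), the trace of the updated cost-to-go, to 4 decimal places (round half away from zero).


BᵀP = [-5.6250 2.2500]
S = R + BᵀPB = [3] + [9.5625] = [12.5625]
BᵀPA = [22.5000 13.5000]
K = S⁻¹·BᵀPA = [1.7910 1.0746]
A−BK = [-1.3134 -0.3881; -0.8955 0.4627]
AᵀP(A−BK) = [27.7015 3.8209; 3.8209 5.4925]
P' = Q + AᵀP(A−BK) = [30.2015 3.0709; 3.0709 7.7425]
tr(P') = 37.9440

37.9440


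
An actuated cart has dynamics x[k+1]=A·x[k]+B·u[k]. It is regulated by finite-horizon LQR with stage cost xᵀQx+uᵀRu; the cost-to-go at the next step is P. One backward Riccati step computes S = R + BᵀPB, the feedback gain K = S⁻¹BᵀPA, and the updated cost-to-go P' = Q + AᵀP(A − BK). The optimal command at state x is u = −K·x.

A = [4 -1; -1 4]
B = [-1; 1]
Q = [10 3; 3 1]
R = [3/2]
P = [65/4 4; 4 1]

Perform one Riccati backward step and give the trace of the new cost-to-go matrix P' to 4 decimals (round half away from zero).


BᵀP = [-12.2500 -3.0000]
S = R + BᵀPB = [3/2] + [9.2500] = [10.7500]
BᵀPA = [-46.0000 0.2500]
K = S⁻¹·BᵀPA = [-4.2791 0.0233]
A−BK = [-0.2791 -0.9767; 3.2791 3.9767]
AᵀP(A−BK) = [32.1628 0.0698; 0.0698 0.2442]
P' = Q + AᵀP(A−BK) = [42.1628 3.0698; 3.0698 1.2442]
tr(P') = 43.4070

43.4070


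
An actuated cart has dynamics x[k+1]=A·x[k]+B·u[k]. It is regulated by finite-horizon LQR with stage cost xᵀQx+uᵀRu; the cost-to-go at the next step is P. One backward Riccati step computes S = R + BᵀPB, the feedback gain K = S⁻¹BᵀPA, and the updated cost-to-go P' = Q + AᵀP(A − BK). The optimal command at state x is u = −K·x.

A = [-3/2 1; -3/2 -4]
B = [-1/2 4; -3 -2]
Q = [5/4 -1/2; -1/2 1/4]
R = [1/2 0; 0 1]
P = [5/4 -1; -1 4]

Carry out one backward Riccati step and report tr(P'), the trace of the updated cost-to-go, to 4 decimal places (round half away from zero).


BᵀP = [2.3750 -11.5000; 7.0000 -12.0000]
S = R + BᵀPB = [1/2 0; 0 1] + [33.3125 32.5000; 32.5000 52.0000] = [33.8125 32.5000; 32.5000 53.0000]
BᵀPA = [13.6875 48.3750; 7.5000 55.0000]
K = S⁻¹·BᵀPA = [0.6546 1.0551; -0.2599 0.3907]
A−BK = [-0.1330 -0.0353; -0.0559 -0.0532]
AᵀP(A−BK) = [0.3016 0.2525; 0.2525 0.7184]
P' = Q + AᵀP(A−BK) = [1.5516 -0.2475; -0.2475 0.9684]
tr(P') = 2.5200

2.5200


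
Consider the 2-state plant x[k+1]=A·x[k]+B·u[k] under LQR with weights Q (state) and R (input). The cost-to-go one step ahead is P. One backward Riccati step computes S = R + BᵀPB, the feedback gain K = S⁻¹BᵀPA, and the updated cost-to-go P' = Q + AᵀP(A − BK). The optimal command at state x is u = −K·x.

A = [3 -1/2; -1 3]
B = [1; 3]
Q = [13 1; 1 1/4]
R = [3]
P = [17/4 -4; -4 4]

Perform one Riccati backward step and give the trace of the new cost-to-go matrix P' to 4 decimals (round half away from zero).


37.4675

BᵀP = [-7.7500 8.0000]
S = R + BᵀPB = [3] + [16.2500] = [19.2500]
BᵀPA = [-31.2500 27.8750]
K = S⁻¹·BᵀPA = [-1.6234 1.4481]
A−BK = [4.6234 -1.9481; 3.8701 -1.3442]
AᵀP(A−BK) = [15.5195 -11.1234; -11.1234 8.6981]
P' = Q + AᵀP(A−BK) = [28.5195 -10.1234; -10.1234 8.9481]
tr(P') = 37.4675


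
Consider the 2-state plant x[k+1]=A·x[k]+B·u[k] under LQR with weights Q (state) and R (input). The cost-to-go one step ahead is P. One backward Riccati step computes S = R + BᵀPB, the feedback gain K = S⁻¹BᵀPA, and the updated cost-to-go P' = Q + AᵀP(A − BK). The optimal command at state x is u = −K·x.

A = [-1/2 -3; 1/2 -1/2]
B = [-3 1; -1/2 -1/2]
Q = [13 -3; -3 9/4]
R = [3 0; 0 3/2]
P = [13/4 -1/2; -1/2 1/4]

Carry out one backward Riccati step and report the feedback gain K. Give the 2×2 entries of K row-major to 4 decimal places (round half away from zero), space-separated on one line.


BᵀP = [-9.5000 1.3750; 3.5000 -0.6250]
S = R + BᵀPB = [3 0; 0 3/2] + [27.8125 -10.1875; -10.1875 3.8125] = [30.8125 -10.1875; -10.1875 5.3125]
BᵀPA = [5.4375 27.8125; -2.0625 -10.1875]
K = S⁻¹·BᵀPA = [0.1315 0.7340; -0.1362 -0.5102]
A−BK = [0.0305 -0.2879; 0.4977 -0.3881]
AᵀP(A−BK) = [0.1294 0.3944; 0.3944 2.2019]
P' = Q + AᵀP(A−BK) = [13.1294 -2.6056; -2.6056 4.4519]
tr(P') = 17.5813

0.1315 0.7340 -0.1362 -0.5102


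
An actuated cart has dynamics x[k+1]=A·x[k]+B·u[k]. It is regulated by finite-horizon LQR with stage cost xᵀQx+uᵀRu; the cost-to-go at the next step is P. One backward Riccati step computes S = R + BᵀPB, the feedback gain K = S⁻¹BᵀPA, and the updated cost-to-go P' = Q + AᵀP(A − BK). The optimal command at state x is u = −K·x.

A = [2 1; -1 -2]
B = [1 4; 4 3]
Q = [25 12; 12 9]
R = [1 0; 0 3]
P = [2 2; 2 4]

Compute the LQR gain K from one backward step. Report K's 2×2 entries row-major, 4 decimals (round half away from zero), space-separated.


BᵀP = [10.0000 18.0000; 14.0000 20.0000]
S = R + BᵀPB = [1 0; 0 3] + [82.0000 94.0000; 94.0000 116.0000] = [83.0000 94.0000; 94.0000 119.0000]
BᵀPA = [2.0000 -26.0000; 8.0000 -26.0000]
K = S⁻¹·BᵀPA = [-0.4938 -0.6244; 0.4573 0.2747]
A−BK = [0.6647 0.5255; -0.3967 -0.3266]
AᵀP(A−BK) = [1.3295 1.0509; 1.0509 0.9087]
P' = Q + AᵀP(A−BK) = [26.3295 13.0509; 13.0509 9.9087]
tr(P') = 36.2382

-0.4938 -0.6244 0.4573 0.2747


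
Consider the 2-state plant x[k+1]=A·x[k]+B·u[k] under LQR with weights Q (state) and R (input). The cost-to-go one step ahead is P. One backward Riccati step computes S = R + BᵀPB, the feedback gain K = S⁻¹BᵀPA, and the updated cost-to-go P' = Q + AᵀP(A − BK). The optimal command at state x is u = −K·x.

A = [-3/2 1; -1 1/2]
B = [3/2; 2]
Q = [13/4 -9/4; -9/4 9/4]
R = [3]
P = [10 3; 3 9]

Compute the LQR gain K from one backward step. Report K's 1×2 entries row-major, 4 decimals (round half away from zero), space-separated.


-0.6792 0.4057

BᵀP = [21.0000 22.5000]
S = R + BᵀPB = [3] + [76.5000] = [79.5000]
BᵀPA = [-54.0000 32.2500]
K = S⁻¹·BᵀPA = [-0.6792 0.4057]
A−BK = [-0.4811 0.3915; 0.3585 -0.3113]
AᵀP(A−BK) = [3.8208 -2.8443; -2.8443 2.1675]
P' = Q + AᵀP(A−BK) = [7.0708 -5.0943; -5.0943 4.4175]
tr(P') = 11.4882


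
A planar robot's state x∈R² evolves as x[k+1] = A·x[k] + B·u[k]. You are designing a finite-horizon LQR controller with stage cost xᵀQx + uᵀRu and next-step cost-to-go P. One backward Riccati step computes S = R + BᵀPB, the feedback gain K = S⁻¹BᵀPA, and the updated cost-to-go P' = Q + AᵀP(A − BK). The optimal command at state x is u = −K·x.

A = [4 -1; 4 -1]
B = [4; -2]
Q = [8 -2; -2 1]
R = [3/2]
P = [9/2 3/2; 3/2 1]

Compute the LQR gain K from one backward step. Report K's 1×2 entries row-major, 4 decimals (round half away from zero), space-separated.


1.4206 -0.3551

BᵀP = [15.0000 4.0000]
S = R + BᵀPB = [3/2] + [52.0000] = [53.5000]
BᵀPA = [76.0000 -19.0000]
K = S⁻¹·BᵀPA = [1.4206 -0.3551]
A−BK = [-1.6822 0.4206; 6.8411 -1.7103]
AᵀP(A−BK) = [28.0374 -7.0093; -7.0093 1.7523]
P' = Q + AᵀP(A−BK) = [36.0374 -9.0093; -9.0093 2.7523]
tr(P') = 38.7897


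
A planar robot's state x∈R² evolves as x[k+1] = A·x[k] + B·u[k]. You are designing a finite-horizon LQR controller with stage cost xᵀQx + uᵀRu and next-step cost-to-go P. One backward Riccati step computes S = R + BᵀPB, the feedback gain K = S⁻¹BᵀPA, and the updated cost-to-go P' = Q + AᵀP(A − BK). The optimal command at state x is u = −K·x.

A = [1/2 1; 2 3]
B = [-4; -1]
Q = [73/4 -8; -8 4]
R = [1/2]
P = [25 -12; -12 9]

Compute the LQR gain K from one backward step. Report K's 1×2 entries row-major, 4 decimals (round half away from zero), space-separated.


BᵀP = [-88.0000 39.0000]
S = R + BᵀPB = [1/2] + [313.0000] = [313.5000]
BᵀPA = [34.0000 29.0000]
K = S⁻¹·BᵀPA = [0.1085 0.0925]
A−BK = [0.9338 1.3700; 2.1085 3.0925]
AᵀP(A−BK) = [14.5626 21.3549; 21.3549 31.3174]
P' = Q + AᵀP(A−BK) = [32.8126 13.3549; 13.3549 35.3174]
tr(P') = 68.1300

0.1085 0.0925


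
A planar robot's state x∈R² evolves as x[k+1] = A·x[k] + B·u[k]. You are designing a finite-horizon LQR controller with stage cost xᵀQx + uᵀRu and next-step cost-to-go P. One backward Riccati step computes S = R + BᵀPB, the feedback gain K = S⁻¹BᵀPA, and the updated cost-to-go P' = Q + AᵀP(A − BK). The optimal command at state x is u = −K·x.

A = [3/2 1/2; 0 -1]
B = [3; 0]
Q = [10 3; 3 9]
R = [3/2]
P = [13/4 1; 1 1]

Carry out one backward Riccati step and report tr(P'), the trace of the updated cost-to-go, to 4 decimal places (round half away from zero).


BᵀP = [9.7500 3.0000]
S = R + BᵀPB = [3/2] + [29.2500] = [30.7500]
BᵀPA = [14.6250 1.8750]
K = S⁻¹·BᵀPA = [0.4756 0.0610]
A−BK = [0.0732 0.3171; 0.0000 -1.0000]
AᵀP(A−BK) = [0.3567 0.0457; 0.0457 0.6982]
P' = Q + AᵀP(A−BK) = [10.3567 3.0457; 3.0457 9.6982]
tr(P') = 20.0549

20.0549


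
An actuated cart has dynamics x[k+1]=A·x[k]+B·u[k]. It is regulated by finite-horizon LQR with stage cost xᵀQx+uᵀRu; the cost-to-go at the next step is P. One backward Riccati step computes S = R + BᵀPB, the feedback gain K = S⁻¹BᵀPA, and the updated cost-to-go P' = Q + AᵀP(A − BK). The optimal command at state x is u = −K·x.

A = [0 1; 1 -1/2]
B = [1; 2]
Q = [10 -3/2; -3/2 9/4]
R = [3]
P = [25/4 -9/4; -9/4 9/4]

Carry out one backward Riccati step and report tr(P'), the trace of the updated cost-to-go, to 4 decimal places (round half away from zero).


BᵀP = [1.7500 2.2500]
S = R + BᵀPB = [3] + [6.2500] = [9.2500]
BᵀPA = [2.2500 0.6250]
K = S⁻¹·BᵀPA = [0.2432 0.0676]
A−BK = [-0.2432 0.9324; 0.5135 -0.6351]
AᵀP(A−BK) = [1.7027 -3.5270; -3.5270 9.0203]
P' = Q + AᵀP(A−BK) = [11.7027 -5.0270; -5.0270 11.2703]
tr(P') = 22.9730

22.9730


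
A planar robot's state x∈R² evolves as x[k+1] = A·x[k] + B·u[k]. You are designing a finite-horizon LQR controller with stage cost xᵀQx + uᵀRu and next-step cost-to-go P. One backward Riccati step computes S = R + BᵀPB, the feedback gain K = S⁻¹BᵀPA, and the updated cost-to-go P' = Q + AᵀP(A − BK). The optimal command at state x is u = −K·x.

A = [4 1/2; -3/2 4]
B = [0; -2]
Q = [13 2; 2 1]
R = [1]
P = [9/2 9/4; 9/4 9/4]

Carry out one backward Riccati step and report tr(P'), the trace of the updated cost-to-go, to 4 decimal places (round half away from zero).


BᵀP = [-4.5000 -4.5000]
S = R + BᵀPB = [1] + [9.0000] = [10.0000]
BᵀPA = [-11.2500 -20.2500]
K = S⁻¹·BᵀPA = [-1.1250 -2.0250]
A−BK = [4.0000 0.5000; -3.7500 -0.0500]
AᵀP(A−BK) = [37.4063 7.0313; 7.0313 5.1188]
P' = Q + AᵀP(A−BK) = [50.4063 9.0313; 9.0313 6.1188]
tr(P') = 56.5250

56.5250


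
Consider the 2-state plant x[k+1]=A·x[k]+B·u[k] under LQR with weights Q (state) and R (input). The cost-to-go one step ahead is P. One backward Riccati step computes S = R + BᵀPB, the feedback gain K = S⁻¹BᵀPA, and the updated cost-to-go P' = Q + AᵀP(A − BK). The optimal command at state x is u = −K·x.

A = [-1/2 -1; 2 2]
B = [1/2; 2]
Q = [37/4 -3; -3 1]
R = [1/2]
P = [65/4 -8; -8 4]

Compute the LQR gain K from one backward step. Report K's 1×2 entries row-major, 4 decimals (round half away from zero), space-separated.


2.6164 3.4795

BᵀP = [-7.8750 4.0000]
S = R + BᵀPB = [1/2] + [4.0625] = [4.5625]
BᵀPA = [11.9375 15.8750]
K = S⁻¹·BᵀPA = [2.6164 3.4795]
A−BK = [-1.8082 -2.7397; -3.2329 -4.9589]
AᵀP(A−BK) = [4.8288 6.5890; 6.5890 9.0137]
P' = Q + AᵀP(A−BK) = [14.0788 3.5890; 3.5890 10.0137]
tr(P') = 24.0925


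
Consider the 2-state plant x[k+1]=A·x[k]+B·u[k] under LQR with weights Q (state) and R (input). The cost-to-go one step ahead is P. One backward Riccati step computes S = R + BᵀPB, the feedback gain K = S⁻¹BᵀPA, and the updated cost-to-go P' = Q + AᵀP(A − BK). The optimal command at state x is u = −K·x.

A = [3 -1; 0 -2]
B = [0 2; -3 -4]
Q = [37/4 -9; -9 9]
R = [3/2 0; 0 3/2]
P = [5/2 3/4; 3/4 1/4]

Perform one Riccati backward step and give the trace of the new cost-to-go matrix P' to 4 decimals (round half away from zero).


BᵀP = [-2.2500 -0.7500; 2.0000 0.5000]
S = R + BᵀPB = [3/2 0; 0 3/2] + [2.2500 -1.5000; -1.5000 2.0000] = [3.7500 -1.5000; -1.5000 3.5000]
BᵀPA = [-6.7500 3.7500; 6.0000 -3.0000]
K = S⁻¹·BᵀPA = [-1.3448 0.7931; 1.1379 -0.5172]
A−BK = [0.7241 0.0345; 0.5172 -1.6897]
AᵀP(A−BK) = [6.5948 -3.5431; -3.5431 1.9741]
P' = Q + AᵀP(A−BK) = [15.8448 -12.5431; -12.5431 10.9741]
tr(P') = 26.8190

26.8190


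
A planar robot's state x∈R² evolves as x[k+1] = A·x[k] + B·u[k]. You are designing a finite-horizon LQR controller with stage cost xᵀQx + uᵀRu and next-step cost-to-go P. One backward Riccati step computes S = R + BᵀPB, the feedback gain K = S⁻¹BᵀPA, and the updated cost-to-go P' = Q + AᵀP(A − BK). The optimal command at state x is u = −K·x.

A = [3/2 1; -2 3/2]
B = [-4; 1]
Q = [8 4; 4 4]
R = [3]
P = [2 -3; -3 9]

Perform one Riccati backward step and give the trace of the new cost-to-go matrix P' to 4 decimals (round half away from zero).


BᵀP = [-11.0000 21.0000]
S = R + BᵀPB = [3] + [65.0000] = [68.0000]
BᵀPA = [-58.5000 20.5000]
K = S⁻¹·BᵀPA = [-0.8603 0.3015]
A−BK = [-1.9412 2.2059; -1.1397 1.1985]
AᵀP(A−BK) = [8.1728 -7.1140; -7.1140 7.0699]
P' = Q + AᵀP(A−BK) = [16.1728 -3.1140; -3.1140 11.0699]
tr(P') = 27.2426

27.2426


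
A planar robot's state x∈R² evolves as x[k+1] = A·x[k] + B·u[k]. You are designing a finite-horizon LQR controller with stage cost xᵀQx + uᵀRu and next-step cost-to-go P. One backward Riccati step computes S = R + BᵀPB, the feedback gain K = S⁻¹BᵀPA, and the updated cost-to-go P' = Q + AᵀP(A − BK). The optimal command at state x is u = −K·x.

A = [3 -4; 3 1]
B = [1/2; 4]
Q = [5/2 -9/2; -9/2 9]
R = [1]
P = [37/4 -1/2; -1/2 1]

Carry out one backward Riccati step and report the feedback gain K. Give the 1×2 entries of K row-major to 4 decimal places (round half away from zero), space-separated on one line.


BᵀP = [2.6250 3.7500]
S = R + BᵀPB = [1] + [16.3125] = [17.3125]
BᵀPA = [19.1250 -6.7500]
K = S⁻¹·BᵀPA = [1.1047 -0.3899]
A−BK = [2.4477 -3.8051; -1.4188 2.5596]
AᵀP(A−BK) = [62.1227 -96.0433; -96.0433 150.3682]
P' = Q + AᵀP(A−BK) = [64.6227 -100.5433; -100.5433 159.3682]
tr(P') = 223.9910

1.1047 -0.3899


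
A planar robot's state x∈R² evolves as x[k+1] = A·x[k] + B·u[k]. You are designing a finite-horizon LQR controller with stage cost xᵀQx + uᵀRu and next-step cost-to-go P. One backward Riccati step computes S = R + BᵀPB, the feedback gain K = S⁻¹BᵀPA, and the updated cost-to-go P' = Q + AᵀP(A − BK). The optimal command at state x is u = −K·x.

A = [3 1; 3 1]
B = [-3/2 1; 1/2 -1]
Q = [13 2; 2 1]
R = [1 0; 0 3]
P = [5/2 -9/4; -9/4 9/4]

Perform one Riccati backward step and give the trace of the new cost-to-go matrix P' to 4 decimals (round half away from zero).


BᵀP = [-4.8750 4.5000; 4.7500 -4.5000]
S = R + BᵀPB = [1 0; 0 3] + [9.5625 -9.3750; -9.3750 9.2500] = [10.5625 -9.3750; -9.3750 12.2500]
BᵀPA = [-1.1250 -0.3750; 0.7500 0.2500]
K = S⁻¹·BᵀPA = [-0.1627 -0.0542; -0.0633 -0.0211]
A−BK = [2.8193 0.9398; 3.0181 1.0060]
AᵀP(A−BK) = [2.1145 0.7048; 0.7048 0.2349]
P' = Q + AᵀP(A−BK) = [15.1145 2.7048; 2.7048 1.2349]
tr(P') = 16.3494

16.3494


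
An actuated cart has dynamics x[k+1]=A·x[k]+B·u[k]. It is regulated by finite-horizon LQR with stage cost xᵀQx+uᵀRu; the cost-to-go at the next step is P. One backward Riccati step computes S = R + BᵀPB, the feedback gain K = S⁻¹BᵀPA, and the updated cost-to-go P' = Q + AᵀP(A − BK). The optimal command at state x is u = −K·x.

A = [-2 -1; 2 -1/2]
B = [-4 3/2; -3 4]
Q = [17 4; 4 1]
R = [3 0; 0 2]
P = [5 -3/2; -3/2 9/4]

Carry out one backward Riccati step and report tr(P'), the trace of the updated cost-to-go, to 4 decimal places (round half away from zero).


23.2167

BᵀP = [-15.5000 -0.7500; 1.5000 6.7500]
S = R + BᵀPB = [3 0; 0 2] + [64.2500 -26.2500; -26.2500 29.2500] = [67.2500 -26.2500; -26.2500 31.2500]
BᵀPA = [29.5000 15.8750; 10.5000 -4.8750]
K = S⁻¹·BᵀPA = [0.8478 0.2606; 1.0481 0.0629]
A−BK = [-0.1811 -0.0519; 0.3508 0.0302]
AᵀP(A−BK) = [4.9848 0.9011; 0.9011 0.2319]
P' = Q + AᵀP(A−BK) = [21.9848 4.9011; 4.9011 1.2319]
tr(P') = 23.2167


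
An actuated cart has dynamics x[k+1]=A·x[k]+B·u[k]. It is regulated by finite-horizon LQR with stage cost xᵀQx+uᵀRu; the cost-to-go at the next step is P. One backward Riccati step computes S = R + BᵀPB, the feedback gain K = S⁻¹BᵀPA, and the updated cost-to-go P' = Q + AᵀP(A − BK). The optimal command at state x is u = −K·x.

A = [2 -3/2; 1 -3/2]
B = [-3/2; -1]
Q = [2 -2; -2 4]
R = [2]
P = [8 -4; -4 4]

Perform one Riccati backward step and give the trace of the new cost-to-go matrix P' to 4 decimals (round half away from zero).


BᵀP = [-8.0000 2.0000]
S = R + BᵀPB = [2] + [10.0000] = [12.0000]
BᵀPA = [-14.0000 9.0000]
K = S⁻¹·BᵀPA = [-1.1667 0.7500]
A−BK = [0.2500 -0.3750; -0.1667 -0.7500]
AᵀP(A−BK) = [3.6667 -1.5000; -1.5000 2.2500]
P' = Q + AᵀP(A−BK) = [5.6667 -3.5000; -3.5000 6.2500]
tr(P') = 11.9167

11.9167


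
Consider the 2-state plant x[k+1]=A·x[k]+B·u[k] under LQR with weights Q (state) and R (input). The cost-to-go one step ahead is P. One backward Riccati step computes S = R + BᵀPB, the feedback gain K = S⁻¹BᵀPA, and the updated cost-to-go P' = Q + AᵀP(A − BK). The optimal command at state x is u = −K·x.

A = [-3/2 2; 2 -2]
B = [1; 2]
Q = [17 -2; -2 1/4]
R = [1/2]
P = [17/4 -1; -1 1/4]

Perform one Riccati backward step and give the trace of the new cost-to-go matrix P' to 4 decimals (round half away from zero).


BᵀP = [2.2500 -0.5000]
S = R + BᵀPB = [1/2] + [1.2500] = [1.7500]
BᵀPA = [-4.3750 5.5000]
K = S⁻¹·BᵀPA = [-2.5000 3.1429]
A−BK = [1.0000 -1.1429; 7.0000 -8.2857]
AᵀP(A−BK) = [5.6250 -7.0000; -7.0000 8.7143]
P' = Q + AᵀP(A−BK) = [22.6250 -9.0000; -9.0000 8.9643]
tr(P') = 31.5893

31.5893


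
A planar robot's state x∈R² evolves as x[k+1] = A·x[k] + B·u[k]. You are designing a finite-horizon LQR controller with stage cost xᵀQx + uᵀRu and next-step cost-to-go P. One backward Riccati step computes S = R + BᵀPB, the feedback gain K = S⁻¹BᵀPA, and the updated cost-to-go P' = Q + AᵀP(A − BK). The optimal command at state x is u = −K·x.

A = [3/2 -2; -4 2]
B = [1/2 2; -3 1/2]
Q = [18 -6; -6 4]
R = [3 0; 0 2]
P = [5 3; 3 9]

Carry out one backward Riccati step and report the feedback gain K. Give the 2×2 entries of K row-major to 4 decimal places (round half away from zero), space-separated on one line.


BᵀP = [-6.5000 -25.5000; 11.5000 10.5000]
S = R + BᵀPB = [3 0; 0 2] + [73.2500 -25.7500; -25.7500 28.2500] = [76.2500 -25.7500; -25.7500 30.2500]
BᵀPA = [92.2500 -38.0000; -24.7500 -2.0000]
K = S⁻¹·BᵀPA = [1.3102 -0.7308; 0.2971 -0.6882]
A−BK = [0.2508 -0.2583; -0.2181 0.1518]
AᵀP(A−BK) = [5.7403 -3.6197; -3.6197 2.8549]
P' = Q + AᵀP(A−BK) = [23.7403 -9.6197; -9.6197 6.8549]
tr(P') = 30.5952

1.3102 -0.7308 0.2971 -0.6882


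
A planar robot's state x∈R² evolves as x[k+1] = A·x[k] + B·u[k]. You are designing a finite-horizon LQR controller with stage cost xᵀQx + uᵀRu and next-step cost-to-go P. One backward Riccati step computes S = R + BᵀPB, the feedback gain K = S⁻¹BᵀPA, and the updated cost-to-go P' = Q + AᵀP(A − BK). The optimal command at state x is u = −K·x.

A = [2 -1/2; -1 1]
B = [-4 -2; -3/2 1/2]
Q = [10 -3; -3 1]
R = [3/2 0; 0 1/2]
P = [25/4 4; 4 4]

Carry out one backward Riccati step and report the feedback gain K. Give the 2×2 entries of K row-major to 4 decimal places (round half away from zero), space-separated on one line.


0.0755 -0.2475 -1.0189 0.6419

BᵀP = [-31.0000 -22.0000; -10.5000 -6.0000]
S = R + BᵀPB = [3/2 0; 0 1/2] + [157.0000 51.0000; 51.0000 18.0000] = [158.5000 51.0000; 51.0000 18.5000]
BᵀPA = [-40.0000 -6.5000; -15.0000 -0.7500]
K = S⁻¹·BᵀPA = [0.0755 -0.2475; -1.0189 0.6419]
A−BK = [0.2642 -0.2064; -0.3774 0.3077]
AᵀP(A−BK) = [0.7358 -0.5236; -0.5236 0.4349]
P' = Q + AᵀP(A−BK) = [10.7358 -3.5236; -3.5236 1.4349]
tr(P') = 12.1707


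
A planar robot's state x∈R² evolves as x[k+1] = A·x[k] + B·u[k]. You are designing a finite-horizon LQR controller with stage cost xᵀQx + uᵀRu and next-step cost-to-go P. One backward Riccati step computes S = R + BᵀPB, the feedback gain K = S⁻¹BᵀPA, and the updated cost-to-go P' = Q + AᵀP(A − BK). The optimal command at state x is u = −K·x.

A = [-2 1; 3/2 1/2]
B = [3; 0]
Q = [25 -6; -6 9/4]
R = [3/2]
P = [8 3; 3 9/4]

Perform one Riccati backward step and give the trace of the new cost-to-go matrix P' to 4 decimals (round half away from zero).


BᵀP = [24.0000 9.0000]
S = R + BᵀPB = [3/2] + [72.0000] = [73.5000]
BᵀPA = [-34.5000 28.5000]
K = S⁻¹·BᵀPA = [-0.4694 0.3878]
A−BK = [-0.5918 -0.1633; 1.5000 0.5000]
AᵀP(A−BK) = [2.8686 0.5651; 0.5651 0.5115]
P' = Q + AᵀP(A−BK) = [27.8686 -5.4349; -5.4349 2.7615]
tr(P') = 30.6301

30.6301


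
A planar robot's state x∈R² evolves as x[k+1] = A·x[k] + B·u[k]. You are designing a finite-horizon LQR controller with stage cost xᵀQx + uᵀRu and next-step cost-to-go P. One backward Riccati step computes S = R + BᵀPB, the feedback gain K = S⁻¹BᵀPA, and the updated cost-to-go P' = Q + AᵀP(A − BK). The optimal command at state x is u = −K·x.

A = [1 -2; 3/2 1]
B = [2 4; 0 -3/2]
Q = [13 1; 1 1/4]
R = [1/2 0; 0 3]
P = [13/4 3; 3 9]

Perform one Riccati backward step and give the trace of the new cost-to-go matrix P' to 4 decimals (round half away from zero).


BᵀP = [6.5000 6.0000; 8.5000 -1.5000]
S = R + BᵀPB = [1/2 0; 0 3] + [13.0000 17.0000; 17.0000 36.2500] = [13.5000 17.0000; 17.0000 39.2500]
BᵀPA = [15.5000 -7.0000; 6.2500 -18.5000]
K = S⁻¹·BᵀPA = [2.0846 0.1650; -0.7436 -0.5428]
A−BK = [-0.1946 -0.1588; 0.3845 0.1858]
AᵀP(A−BK) = [4.8367 1.8347; 1.8347 1.1131]
P' = Q + AᵀP(A−BK) = [17.8367 2.8347; 2.8347 1.3631]
tr(P') = 19.1998

19.1998


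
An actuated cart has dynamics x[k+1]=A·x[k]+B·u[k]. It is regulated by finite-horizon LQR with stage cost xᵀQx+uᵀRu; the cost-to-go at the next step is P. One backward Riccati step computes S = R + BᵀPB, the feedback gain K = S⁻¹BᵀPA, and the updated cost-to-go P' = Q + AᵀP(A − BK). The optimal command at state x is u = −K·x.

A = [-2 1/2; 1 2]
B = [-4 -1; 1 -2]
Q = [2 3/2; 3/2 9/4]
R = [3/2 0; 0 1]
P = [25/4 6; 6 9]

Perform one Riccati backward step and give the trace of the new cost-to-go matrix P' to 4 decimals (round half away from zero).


BᵀP = [-19.0000 -15.0000; -18.2500 -24.0000]
S = R + BᵀPB = [3/2 0; 0 1] + [61.0000 49.0000; 49.0000 66.2500] = [62.5000 49.0000; 49.0000 67.2500]
BᵀPA = [23.0000 -39.5000; 12.5000 -57.1250]
K = S⁻¹·BᵀPA = [0.5184 0.0792; -0.1919 -0.9072]
A−BK = [-0.1182 -0.0903; 0.0979 0.1065]
AᵀP(A−BK) = [0.4746 0.2676; 0.2676 0.8700]
P' = Q + AᵀP(A−BK) = [2.4746 1.7676; 1.7676 3.1200]
tr(P') = 5.5946

5.5946


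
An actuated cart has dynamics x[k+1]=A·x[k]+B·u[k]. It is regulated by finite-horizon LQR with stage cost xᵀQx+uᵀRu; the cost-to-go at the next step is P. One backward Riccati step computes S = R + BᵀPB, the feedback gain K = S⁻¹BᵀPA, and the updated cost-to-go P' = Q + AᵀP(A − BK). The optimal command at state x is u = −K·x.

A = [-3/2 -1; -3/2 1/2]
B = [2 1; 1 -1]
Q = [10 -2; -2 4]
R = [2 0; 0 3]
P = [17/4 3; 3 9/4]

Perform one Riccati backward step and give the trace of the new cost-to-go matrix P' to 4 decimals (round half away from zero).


BᵀP = [11.5000 8.2500; 1.2500 0.7500]
S = R + BᵀPB = [2 0; 0 3] + [31.2500 3.2500; 3.2500 0.5000] = [33.2500 3.2500; 3.2500 3.5000]
BᵀPA = [-29.6250 -7.3750; -3.0000 -0.8750]
K = S⁻¹·BᵀPA = [-0.8878 -0.2171; -0.0328 -0.0484]
A−BK = [0.3083 -0.5174; -0.6450 0.6686]
AᵀP(A−BK) = [1.7264 0.3615; 0.3615 0.1692]
P' = Q + AᵀP(A−BK) = [11.7264 -1.6385; -1.6385 4.1692]
tr(P') = 15.8956

15.8956


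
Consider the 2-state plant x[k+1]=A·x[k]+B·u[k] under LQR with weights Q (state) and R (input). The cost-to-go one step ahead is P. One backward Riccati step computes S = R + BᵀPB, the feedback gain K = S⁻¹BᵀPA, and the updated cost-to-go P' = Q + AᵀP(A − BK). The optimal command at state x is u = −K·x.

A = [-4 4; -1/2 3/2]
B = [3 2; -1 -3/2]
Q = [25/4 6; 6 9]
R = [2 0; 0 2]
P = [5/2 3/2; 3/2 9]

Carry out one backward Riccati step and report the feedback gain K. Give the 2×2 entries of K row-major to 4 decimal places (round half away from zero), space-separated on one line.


BᵀP = [6.0000 -4.5000; 2.7500 -10.5000]
S = R + BᵀPB = [2 0; 0 2] + [22.5000 18.7500; 18.7500 21.2500] = [24.5000 18.7500; 18.7500 23.2500]
BᵀPA = [-21.7500 17.2500; -5.7500 -4.7500]
K = S⁻¹·BᵀPA = [-1.8246 2.2476; 1.2241 -2.0169]
A−BK = [-0.9745 1.2909; -0.4884 0.7223]
AᵀP(A−BK) = [15.6039 -21.4612; -21.4612 29.8980]
P' = Q + AᵀP(A−BK) = [21.8539 -15.4612; -15.4612 38.8980]
tr(P') = 60.7519

-1.8246 2.2476 1.2241 -2.0169


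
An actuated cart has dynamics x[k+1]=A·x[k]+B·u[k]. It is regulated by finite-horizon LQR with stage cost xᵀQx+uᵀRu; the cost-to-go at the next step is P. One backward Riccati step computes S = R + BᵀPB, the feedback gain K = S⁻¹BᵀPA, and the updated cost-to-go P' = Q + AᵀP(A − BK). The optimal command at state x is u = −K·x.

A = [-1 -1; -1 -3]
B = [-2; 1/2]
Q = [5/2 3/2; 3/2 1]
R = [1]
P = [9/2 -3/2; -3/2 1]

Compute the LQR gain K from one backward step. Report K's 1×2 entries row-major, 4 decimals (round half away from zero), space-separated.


0.2809 -0.0337

BᵀP = [-9.7500 3.5000]
S = R + BᵀPB = [1] + [21.2500] = [22.2500]
BᵀPA = [6.2500 -0.7500]
K = S⁻¹·BᵀPA = [0.2809 -0.0337]
A−BK = [-0.4382 -1.0674; -1.1404 -2.9831]
AᵀP(A−BK) = [0.7444 1.7107; 1.7107 4.4747]
P' = Q + AᵀP(A−BK) = [3.2444 3.2107; 3.2107 5.4747]
tr(P') = 8.7191


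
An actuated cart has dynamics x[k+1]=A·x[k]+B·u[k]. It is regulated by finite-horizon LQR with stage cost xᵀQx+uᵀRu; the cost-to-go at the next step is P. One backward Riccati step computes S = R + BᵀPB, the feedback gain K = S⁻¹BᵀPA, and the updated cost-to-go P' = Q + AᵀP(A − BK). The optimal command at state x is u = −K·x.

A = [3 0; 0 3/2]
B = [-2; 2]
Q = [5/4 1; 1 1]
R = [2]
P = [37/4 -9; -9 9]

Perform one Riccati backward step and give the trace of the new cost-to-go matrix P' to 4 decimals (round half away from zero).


BᵀP = [-36.5000 36.0000]
S = R + BᵀPB = [2] + [145.0000] = [147.0000]
BᵀPA = [-109.5000 54.0000]
K = S⁻¹·BᵀPA = [-0.7449 0.3673]
A−BK = [1.5102 0.7347; 1.4898 0.7653]
AᵀP(A−BK) = [1.6837 -0.2755; -0.2755 0.4133]
P' = Q + AᵀP(A−BK) = [2.9337 0.7245; 0.7245 1.4133]
tr(P') = 4.3469

4.3469


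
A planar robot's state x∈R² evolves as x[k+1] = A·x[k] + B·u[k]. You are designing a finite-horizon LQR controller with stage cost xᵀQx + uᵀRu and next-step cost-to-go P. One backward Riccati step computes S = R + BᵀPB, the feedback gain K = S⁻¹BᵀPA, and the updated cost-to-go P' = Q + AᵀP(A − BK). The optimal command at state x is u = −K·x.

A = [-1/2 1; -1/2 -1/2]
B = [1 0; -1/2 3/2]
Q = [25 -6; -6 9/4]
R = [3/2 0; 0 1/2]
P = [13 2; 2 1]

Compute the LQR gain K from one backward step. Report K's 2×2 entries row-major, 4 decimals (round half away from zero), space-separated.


-0.4500 0.8625 -0.4500 0.1125

BᵀP = [12.0000 1.5000; 3.0000 1.5000]
S = R + BᵀPB = [3/2 0; 0 1/2] + [11.2500 2.2500; 2.2500 2.2500] = [12.7500 2.2500; 2.2500 2.7500]
BᵀPA = [-6.7500 11.2500; -2.2500 2.2500]
K = S⁻¹·BᵀPA = [-0.4500 0.8625; -0.4500 0.1125]
A−BK = [-0.0500 0.1375; -0.0500 -0.2375]
AᵀP(A−BK) = [0.4500 -0.6750; -0.6750 1.2938]
P' = Q + AᵀP(A−BK) = [25.4500 -6.6750; -6.6750 3.5438]
tr(P') = 28.9938


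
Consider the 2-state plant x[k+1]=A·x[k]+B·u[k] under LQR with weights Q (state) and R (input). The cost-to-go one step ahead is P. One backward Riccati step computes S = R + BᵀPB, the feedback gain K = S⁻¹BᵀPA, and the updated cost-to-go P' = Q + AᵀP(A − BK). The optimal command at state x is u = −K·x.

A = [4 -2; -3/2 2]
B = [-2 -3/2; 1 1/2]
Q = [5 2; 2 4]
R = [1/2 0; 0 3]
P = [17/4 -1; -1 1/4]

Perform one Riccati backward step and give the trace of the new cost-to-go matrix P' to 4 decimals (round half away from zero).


11.2718

BᵀP = [-9.5000 2.2500; -6.8750 1.6250]
S = R + BᵀPB = [1/2 0; 0 3] + [21.2500 15.3750; 15.3750 11.1250] = [21.7500 15.3750; 15.3750 14.1250]
BᵀPA = [-41.3750 23.5000; -29.9375 17.0000]
K = S⁻¹·BᵀPA = [-1.7526 0.9962; -0.2118 0.1191]
A−BK = [0.1771 0.1712; 0.3585 0.9442]
AᵀP(A−BK) = [1.7088 -0.9638; -0.9638 0.5630]
P' = Q + AᵀP(A−BK) = [6.7088 1.0362; 1.0362 4.5630]
tr(P') = 11.2718


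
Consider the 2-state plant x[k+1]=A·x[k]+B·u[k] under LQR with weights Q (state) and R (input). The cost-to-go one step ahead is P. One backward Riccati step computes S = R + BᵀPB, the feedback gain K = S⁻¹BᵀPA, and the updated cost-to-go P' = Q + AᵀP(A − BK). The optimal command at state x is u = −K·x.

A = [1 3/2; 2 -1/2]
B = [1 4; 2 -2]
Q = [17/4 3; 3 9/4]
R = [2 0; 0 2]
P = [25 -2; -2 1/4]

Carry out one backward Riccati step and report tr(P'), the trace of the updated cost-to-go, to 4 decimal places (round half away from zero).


7.2240

BᵀP = [21.0000 -1.5000; 104.0000 -8.5000]
S = R + BᵀPB = [2 0; 0 2] + [18.0000 87.0000; 87.0000 433.0000] = [20.0000 87.0000; 87.0000 435.0000]
BᵀPA = [18.0000 32.2500; 87.0000 160.2500]
K = S⁻¹·BᵀPA = [0.2308 0.0769; 0.1538 0.3530]
A−BK = [0.1538 0.0111; 1.8462 0.0522]
AᵀP(A−BK) = [0.4615 0.1538; 0.1538 0.2625]
P' = Q + AᵀP(A−BK) = [4.7115 3.1538; 3.1538 2.5125]
tr(P') = 7.2240


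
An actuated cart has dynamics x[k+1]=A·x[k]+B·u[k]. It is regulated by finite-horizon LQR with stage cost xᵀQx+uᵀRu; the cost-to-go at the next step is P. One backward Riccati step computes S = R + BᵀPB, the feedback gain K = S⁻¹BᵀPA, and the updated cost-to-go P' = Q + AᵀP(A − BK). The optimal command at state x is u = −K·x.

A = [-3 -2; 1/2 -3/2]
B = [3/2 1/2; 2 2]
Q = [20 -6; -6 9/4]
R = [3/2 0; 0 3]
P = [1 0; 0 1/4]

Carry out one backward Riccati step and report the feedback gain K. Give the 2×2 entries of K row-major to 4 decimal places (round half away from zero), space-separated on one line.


-0.9270 -0.7518 0.0876 -0.1022

BᵀP = [1.5000 0.5000; 0.5000 0.5000]
S = R + BᵀPB = [3/2 0; 0 3] + [3.2500 1.7500; 1.7500 1.2500] = [4.7500 1.7500; 1.7500 4.2500]
BᵀPA = [-4.2500 -3.7500; -1.2500 -1.7500]
K = S⁻¹·BᵀPA = [-0.9270 -0.7518; 0.0876 -0.1022]
A−BK = [-1.6533 -0.8212; 2.1788 0.2080]
AᵀP(A−BK) = [5.2322 2.4895; 2.4895 1.5643]
P' = Q + AᵀP(A−BK) = [25.2322 -3.5105; -3.5105 3.8143]
tr(P') = 29.0465
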